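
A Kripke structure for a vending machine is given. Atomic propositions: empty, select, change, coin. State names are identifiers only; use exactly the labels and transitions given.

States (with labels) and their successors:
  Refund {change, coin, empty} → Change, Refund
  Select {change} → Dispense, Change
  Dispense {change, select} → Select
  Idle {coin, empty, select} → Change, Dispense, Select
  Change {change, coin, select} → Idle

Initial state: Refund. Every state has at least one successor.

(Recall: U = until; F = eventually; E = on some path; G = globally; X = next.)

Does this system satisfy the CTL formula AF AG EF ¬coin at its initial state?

Yes

States satisfying AG EF ¬coin: {Refund, Select, Dispense, Idle, Change}.
States satisfying AF AG EF ¬coin: {Refund, Select, Dispense, Idle, Change}.
Refund ∈ Sat(AF AG EF ¬coin).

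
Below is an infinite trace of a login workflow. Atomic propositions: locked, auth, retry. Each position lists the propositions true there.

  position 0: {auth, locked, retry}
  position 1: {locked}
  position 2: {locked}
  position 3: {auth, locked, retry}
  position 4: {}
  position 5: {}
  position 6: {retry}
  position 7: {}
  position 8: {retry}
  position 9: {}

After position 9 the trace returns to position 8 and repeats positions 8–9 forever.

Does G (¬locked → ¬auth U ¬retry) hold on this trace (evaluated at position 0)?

¬locked → ¬auth U ¬retry holds at every position 0..9, and those are all positions ever visited, so G (¬locked → ¬auth U ¬retry) holds.
Positions where ¬locked holds: 4, 5, 6, 7, 8, 9.
Check ¬auth U ¬retry at each: 4→ok, 5→ok, 6→ok, 7→ok, 8→ok, 9→ok.

Satisfied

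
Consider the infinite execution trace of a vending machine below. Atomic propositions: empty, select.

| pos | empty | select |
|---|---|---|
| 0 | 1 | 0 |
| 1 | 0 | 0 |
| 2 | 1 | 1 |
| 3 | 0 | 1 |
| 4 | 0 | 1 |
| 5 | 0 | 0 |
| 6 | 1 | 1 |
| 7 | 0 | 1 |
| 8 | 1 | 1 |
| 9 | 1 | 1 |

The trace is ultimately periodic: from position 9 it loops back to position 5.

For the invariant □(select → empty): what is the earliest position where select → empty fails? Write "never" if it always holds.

Check select → empty at each position in order: 0 ✓, 1 ✓, 2 ✓.
At position 3 the labels are {select}, so select → empty is false there. This is the first violation.

3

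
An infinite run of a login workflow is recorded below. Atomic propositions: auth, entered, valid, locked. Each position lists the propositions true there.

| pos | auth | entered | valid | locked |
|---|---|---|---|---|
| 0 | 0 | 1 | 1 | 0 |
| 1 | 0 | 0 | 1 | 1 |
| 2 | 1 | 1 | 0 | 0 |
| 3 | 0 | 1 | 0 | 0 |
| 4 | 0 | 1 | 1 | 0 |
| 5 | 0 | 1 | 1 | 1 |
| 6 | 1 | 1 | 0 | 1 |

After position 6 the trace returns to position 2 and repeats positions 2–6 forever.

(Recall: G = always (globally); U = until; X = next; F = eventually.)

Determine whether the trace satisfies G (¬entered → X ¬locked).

¬entered → X ¬locked holds at every position 0..6, and those are all positions ever visited, so G (¬entered → X ¬locked) holds.
Positions where ¬entered holds: 1.
Check X ¬locked at each: 1→ok.

Satisfied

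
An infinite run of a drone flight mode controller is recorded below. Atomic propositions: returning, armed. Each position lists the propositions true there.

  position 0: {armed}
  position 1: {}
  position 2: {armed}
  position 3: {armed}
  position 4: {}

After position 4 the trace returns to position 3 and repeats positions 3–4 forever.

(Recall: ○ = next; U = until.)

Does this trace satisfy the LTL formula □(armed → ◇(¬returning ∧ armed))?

armed → ◇(¬returning ∧ armed) holds at every position 0..4, and those are all positions ever visited, so □(armed → ◇(¬returning ∧ armed)) holds.
Positions where armed holds: 0, 2, 3.
Check ◇(¬returning ∧ armed) at each: 0→ok, 2→ok, 3→ok.

Yes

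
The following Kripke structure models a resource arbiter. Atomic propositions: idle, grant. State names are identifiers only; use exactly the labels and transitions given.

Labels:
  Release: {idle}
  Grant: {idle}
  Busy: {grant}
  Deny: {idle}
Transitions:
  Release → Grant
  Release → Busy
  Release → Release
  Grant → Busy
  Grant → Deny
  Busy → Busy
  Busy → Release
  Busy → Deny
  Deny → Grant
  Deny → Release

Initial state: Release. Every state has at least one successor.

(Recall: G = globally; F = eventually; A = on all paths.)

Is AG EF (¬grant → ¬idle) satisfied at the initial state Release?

States satisfying EF (¬grant → ¬idle): {Release, Grant, Busy, Deny}.
States satisfying AG EF (¬grant → ¬idle): {Release, Grant, Busy, Deny}.
Every state reachable from Release satisfies EF (¬grant → ¬idle).
Release ∈ Sat(AG EF (¬grant → ¬idle)).

Yes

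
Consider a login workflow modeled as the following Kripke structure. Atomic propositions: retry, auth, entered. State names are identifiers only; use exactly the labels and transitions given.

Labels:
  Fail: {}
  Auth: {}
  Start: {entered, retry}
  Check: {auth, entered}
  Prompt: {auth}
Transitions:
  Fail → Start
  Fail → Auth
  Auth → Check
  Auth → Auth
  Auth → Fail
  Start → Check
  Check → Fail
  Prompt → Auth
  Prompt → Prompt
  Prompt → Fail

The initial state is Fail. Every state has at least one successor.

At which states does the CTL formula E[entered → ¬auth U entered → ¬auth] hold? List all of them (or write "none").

States satisfying entered → ¬auth: {Fail, Auth, Start, Prompt}.
States satisfying E[entered → ¬auth U entered → ¬auth]: {Fail, Auth, Start, Prompt}.

{Fail, Auth, Start, Prompt}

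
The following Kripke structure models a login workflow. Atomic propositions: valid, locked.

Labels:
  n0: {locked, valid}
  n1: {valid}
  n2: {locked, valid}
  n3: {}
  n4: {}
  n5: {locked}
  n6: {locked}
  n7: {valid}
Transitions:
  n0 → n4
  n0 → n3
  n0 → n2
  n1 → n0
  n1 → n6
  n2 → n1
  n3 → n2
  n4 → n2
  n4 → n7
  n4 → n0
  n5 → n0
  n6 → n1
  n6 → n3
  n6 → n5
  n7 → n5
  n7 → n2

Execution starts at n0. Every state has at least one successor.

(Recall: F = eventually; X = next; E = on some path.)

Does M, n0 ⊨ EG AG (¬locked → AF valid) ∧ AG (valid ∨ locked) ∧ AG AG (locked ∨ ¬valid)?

No

States satisfying AG (¬locked → AF valid): {n0, n1, n2, n3, n4, n5, n6, n7}.
States satisfying EG AG (¬locked → AF valid): {n0, n1, n2, n3, n4, n5, n6, n7}.
States satisfying valid ∨ locked: {n0, n1, n2, n5, n6, n7}.
States satisfying AG (valid ∨ locked): ∅.
States satisfying EG AG (¬locked → AF valid) ∧ AG (valid ∨ locked): ∅.
States satisfying AG (locked ∨ ¬valid): ∅.
States satisfying AG AG (locked ∨ ¬valid): ∅.
States satisfying EG AG (¬locked → AF valid) ∧ AG (valid ∨ locked) ∧ AG AG (locked ∨ ¬valid): ∅.
n0 ∉ Sat(EG AG (¬locked → AF valid) ∧ AG (valid ∨ locked) ∧ AG AG (locked ∨ ¬valid)).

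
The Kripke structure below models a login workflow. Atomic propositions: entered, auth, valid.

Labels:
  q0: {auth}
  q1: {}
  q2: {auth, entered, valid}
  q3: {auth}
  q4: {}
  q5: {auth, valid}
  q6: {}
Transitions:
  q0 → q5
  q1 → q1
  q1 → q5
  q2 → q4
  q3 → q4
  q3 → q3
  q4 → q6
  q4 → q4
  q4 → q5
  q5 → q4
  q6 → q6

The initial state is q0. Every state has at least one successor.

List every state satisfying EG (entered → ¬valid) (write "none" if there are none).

{q0, q1, q3, q4, q5, q6}

States satisfying entered → ¬valid: {q0, q1, q3, q4, q5, q6}.
States satisfying EG (entered → ¬valid): {q0, q1, q3, q4, q5, q6}.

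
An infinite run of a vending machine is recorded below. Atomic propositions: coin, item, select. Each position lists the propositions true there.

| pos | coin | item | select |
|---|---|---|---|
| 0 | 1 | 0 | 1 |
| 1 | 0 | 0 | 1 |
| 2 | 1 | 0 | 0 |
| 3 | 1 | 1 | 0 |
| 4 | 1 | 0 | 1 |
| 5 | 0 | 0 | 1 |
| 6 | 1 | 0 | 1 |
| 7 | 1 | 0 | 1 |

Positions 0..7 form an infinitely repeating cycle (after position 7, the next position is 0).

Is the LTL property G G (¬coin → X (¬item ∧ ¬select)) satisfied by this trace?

Does not hold

G (¬coin → X (¬item ∧ ¬select)) must hold at every position from 0 onward. It fails at position 0, so G G (¬coin → X (¬item ∧ ¬select)) is false.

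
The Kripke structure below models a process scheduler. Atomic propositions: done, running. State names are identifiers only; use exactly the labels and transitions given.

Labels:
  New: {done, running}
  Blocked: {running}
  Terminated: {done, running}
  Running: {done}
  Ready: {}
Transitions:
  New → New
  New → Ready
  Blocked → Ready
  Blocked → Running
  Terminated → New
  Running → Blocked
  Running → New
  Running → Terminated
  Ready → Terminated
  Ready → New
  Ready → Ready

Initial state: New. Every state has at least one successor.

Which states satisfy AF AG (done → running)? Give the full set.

States satisfying AG (done → running): {New, Terminated, Ready}.
States satisfying AF AG (done → running): {New, Terminated, Ready}.

{New, Terminated, Ready}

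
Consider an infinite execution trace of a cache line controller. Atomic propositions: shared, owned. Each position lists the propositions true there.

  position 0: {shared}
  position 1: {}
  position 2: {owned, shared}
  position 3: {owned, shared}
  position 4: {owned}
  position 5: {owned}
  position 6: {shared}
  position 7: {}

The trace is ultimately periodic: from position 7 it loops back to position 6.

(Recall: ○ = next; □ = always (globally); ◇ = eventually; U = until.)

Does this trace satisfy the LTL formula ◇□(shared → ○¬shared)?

Yes

□(shared → ○¬shared) holds at position 3, which is reachable from 0, so ◇□(shared → ○¬shared) holds.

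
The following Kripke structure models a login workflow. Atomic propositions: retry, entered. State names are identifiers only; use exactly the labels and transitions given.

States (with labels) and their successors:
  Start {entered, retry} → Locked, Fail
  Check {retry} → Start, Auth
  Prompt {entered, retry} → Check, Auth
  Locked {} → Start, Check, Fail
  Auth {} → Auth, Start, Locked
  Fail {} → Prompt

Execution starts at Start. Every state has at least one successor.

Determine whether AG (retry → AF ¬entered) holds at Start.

Holds

States satisfying retry → AF ¬entered: {Start, Check, Prompt, Locked, Auth, Fail}.
States satisfying AG (retry → AF ¬entered): {Start, Check, Prompt, Locked, Auth, Fail}.
Every state reachable from Start satisfies retry → AF ¬entered.
Start ∈ Sat(AG (retry → AF ¬entered)).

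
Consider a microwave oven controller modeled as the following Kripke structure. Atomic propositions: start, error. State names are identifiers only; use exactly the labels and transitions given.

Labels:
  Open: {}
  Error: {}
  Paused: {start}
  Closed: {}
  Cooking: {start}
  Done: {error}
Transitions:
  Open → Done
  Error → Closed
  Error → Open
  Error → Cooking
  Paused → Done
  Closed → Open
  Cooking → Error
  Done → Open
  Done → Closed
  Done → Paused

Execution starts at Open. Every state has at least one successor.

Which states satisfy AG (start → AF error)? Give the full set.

{Open, Paused, Closed, Done}

States satisfying start → AF error: {Open, Error, Paused, Closed, Done}.
States satisfying AG (start → AF error): {Open, Paused, Closed, Done}.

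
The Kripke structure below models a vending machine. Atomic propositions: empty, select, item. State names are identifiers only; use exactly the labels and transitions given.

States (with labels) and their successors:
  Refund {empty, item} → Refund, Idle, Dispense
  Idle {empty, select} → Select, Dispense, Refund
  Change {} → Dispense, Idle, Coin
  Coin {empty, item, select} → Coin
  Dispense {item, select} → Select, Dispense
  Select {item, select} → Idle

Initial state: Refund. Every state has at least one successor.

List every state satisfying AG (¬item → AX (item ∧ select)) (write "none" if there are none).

States satisfying ¬item → AX (item ∧ select): {Refund, Coin, Dispense, Select}.
States satisfying AG (¬item → AX (item ∧ select)): {Coin}.

{Coin}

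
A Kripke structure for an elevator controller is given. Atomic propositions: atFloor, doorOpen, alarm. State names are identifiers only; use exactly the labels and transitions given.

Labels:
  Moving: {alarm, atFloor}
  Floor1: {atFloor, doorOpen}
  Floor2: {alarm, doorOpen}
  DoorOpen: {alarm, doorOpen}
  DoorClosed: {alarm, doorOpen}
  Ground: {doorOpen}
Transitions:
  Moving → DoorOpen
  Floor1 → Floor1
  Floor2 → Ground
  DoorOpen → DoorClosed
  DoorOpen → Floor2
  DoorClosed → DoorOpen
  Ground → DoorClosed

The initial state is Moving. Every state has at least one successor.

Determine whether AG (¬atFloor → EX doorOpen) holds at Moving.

Satisfied

States satisfying ¬atFloor → EX doorOpen: {Moving, Floor1, Floor2, DoorOpen, DoorClosed, Ground}.
States satisfying AG (¬atFloor → EX doorOpen): {Moving, Floor1, Floor2, DoorOpen, DoorClosed, Ground}.
Every state reachable from Moving satisfies ¬atFloor → EX doorOpen.
Moving ∈ Sat(AG (¬atFloor → EX doorOpen)).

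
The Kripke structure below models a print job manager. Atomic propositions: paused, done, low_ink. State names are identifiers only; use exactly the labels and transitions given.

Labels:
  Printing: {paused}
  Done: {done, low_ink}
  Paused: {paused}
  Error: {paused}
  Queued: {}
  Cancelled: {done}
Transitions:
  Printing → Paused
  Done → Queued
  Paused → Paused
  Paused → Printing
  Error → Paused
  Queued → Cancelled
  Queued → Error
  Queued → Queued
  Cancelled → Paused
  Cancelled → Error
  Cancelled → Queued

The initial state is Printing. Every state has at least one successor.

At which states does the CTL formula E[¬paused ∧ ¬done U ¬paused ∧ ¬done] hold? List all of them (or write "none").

States satisfying ¬paused ∧ ¬done: {Queued}.
States satisfying E[¬paused ∧ ¬done U ¬paused ∧ ¬done]: {Queued}.

{Queued}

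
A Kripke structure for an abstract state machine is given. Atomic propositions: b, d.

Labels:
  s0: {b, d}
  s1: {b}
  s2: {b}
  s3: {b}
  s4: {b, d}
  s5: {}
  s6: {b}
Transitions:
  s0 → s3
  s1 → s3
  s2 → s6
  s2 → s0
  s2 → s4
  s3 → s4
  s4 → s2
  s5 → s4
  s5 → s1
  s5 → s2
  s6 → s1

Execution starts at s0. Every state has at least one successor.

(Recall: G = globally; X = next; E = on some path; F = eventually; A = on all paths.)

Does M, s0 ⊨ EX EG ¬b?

No

States satisfying EG ¬b: ∅.
States satisfying EX EG ¬b: ∅.
No suitable path/successor from s0 witnesses the formula.
s0 ∉ Sat(EX EG ¬b).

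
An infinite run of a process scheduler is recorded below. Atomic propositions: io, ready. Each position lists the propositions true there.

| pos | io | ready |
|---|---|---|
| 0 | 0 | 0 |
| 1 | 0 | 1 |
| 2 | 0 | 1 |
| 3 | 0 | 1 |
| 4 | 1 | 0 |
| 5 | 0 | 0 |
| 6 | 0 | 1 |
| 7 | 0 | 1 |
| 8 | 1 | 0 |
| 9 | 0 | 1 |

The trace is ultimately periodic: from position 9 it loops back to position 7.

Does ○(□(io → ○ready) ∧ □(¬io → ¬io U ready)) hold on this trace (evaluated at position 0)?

The position after 0 is 1; □(io → ○ready) ∧ □(¬io → ¬io U ready) is false there.

Does not hold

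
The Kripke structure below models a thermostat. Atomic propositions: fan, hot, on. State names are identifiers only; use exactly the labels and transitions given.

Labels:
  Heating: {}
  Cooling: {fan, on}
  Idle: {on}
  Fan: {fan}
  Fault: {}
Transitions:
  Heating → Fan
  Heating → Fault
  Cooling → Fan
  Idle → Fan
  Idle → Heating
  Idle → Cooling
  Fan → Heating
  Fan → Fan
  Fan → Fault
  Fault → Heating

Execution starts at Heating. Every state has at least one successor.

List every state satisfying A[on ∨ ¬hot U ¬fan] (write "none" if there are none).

{Heating, Idle, Fault}

States satisfying on ∨ ¬hot: {Heating, Cooling, Idle, Fan, Fault}.
States satisfying ¬fan: {Heating, Idle, Fault}.
States satisfying A[on ∨ ¬hot U ¬fan]: {Heating, Idle, Fault}.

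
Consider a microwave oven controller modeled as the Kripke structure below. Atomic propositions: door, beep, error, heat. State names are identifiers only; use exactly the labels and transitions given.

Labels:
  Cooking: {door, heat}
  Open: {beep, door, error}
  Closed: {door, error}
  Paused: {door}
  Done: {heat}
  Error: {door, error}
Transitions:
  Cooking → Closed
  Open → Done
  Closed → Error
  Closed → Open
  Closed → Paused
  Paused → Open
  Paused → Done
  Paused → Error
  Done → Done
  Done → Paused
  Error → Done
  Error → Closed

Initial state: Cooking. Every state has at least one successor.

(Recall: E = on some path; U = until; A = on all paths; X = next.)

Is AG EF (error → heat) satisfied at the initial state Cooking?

Satisfied

States satisfying EF (error → heat): {Cooking, Open, Closed, Paused, Done, Error}.
States satisfying AG EF (error → heat): {Cooking, Open, Closed, Paused, Done, Error}.
Every state reachable from Cooking satisfies EF (error → heat).
Cooking ∈ Sat(AG EF (error → heat)).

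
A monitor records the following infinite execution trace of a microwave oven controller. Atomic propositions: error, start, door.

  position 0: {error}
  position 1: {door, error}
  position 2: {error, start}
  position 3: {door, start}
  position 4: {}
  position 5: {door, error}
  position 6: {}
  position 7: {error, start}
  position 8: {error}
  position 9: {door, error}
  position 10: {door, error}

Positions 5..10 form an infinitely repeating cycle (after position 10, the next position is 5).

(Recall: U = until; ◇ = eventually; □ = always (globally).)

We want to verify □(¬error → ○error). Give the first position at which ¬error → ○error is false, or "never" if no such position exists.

Check ¬error → ○error at each position in order: 0 ✓, 1 ✓, 2 ✓.
At position 3 the labels are {door, start} and the next position 4 has {}, so ¬error → ○error is false there. This is the first violation.

3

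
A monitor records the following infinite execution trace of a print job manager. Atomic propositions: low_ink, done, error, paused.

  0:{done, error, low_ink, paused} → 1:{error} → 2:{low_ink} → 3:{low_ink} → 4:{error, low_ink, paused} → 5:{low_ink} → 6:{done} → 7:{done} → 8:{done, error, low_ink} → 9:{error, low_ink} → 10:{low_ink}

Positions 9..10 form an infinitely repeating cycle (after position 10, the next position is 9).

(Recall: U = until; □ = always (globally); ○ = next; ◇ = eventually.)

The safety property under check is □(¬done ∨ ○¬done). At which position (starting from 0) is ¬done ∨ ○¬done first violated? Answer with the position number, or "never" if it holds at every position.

Check ¬done ∨ ○¬done at each position in order: 0 ✓, 1 ✓, 2 ✓, 3 ✓, 4 ✓, 5 ✓.
At position 6 the labels are {done} and the next position 7 has {done}, so ¬done ∨ ○¬done is false there. This is the first violation.

6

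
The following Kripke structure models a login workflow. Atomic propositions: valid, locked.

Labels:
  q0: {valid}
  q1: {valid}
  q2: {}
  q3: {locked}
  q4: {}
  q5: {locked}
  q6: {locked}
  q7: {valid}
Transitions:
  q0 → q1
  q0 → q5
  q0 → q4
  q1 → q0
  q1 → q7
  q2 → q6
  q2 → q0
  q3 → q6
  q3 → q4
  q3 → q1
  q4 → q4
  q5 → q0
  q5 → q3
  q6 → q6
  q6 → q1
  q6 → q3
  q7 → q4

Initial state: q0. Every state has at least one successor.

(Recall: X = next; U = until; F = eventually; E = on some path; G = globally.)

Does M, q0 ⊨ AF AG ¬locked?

States satisfying AG ¬locked: {q4, q7}.
States satisfying AF AG ¬locked: {q4, q7}.
There is a path from q0 along which AG ¬locked never holds.
q0 ∉ Sat(AF AG ¬locked).

Does not hold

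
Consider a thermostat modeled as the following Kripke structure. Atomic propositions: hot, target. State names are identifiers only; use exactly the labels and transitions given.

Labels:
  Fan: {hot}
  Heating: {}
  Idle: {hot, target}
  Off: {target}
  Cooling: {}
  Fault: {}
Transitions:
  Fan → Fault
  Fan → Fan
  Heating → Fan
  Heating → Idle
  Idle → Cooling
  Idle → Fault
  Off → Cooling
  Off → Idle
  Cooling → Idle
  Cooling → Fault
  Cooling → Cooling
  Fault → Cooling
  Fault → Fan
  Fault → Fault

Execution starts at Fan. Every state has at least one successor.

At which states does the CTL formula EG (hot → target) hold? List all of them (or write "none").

{Heating, Idle, Off, Cooling, Fault}

States satisfying hot → target: {Heating, Idle, Off, Cooling, Fault}.
States satisfying EG (hot → target): {Heating, Idle, Off, Cooling, Fault}.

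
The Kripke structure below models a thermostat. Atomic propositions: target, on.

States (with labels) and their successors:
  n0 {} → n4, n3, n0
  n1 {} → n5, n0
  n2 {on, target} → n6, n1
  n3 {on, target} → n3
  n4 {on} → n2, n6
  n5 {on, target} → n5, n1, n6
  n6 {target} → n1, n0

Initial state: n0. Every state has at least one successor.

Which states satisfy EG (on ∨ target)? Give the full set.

States satisfying on ∨ target: {n2, n3, n4, n5, n6}.
States satisfying EG (on ∨ target): {n3, n5}.

{n3, n5}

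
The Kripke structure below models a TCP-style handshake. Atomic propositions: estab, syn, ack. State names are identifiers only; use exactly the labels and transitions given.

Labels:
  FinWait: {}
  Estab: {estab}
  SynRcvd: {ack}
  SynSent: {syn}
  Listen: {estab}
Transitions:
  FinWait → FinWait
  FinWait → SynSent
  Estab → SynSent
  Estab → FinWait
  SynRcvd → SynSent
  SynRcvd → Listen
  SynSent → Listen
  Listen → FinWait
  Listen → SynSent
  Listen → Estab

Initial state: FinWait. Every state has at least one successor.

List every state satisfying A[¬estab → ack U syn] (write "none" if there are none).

{SynSent}

States satisfying ¬estab → ack: {Estab, SynRcvd, Listen}.
States satisfying syn: {SynSent}.
States satisfying A[¬estab → ack U syn]: {SynSent}.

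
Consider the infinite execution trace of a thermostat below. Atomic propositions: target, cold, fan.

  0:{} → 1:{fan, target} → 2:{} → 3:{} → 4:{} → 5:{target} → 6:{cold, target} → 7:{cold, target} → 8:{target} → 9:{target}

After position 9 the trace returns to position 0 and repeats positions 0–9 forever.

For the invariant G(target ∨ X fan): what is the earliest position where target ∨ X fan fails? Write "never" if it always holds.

Check target ∨ X fan at each position in order: 0 ✓, 1 ✓.
At position 2 the labels are {} and the next position 3 has {}, so target ∨ X fan is false there. This is the first violation.

2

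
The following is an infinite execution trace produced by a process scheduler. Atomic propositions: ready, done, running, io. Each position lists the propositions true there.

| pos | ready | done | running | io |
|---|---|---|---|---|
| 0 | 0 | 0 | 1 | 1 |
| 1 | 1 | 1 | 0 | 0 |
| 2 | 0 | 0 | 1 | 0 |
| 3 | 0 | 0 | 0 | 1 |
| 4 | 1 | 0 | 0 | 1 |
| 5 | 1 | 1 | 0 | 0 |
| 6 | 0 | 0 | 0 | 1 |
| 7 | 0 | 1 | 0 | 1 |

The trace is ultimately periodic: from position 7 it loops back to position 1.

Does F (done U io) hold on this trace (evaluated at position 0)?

Satisfied

done U io holds at position 0, which is reachable from 0, so F (done U io) holds.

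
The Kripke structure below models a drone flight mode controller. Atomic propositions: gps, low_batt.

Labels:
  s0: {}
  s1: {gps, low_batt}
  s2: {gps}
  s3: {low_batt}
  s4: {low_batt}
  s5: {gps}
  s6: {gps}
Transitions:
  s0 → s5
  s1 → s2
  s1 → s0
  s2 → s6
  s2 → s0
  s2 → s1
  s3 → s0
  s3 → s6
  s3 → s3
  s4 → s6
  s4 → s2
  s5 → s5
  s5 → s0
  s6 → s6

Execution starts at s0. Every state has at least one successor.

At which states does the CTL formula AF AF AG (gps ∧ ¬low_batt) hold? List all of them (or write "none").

States satisfying AF AG (gps ∧ ¬low_batt): {s6}.
States satisfying AF AF AG (gps ∧ ¬low_batt): {s6}.

{s6}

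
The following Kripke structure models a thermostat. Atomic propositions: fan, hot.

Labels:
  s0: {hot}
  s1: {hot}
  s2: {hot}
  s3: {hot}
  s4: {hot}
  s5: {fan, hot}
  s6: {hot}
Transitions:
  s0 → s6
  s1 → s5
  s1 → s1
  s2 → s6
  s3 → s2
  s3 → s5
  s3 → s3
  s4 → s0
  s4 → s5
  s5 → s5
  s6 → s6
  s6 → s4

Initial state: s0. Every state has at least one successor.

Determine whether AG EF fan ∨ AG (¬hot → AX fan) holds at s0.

States satisfying EF fan: {s0, s1, s2, s3, s4, s5, s6}.
States satisfying AG EF fan: {s0, s1, s2, s3, s4, s5, s6}.
States satisfying ¬hot → AX fan: {s0, s1, s2, s3, s4, s5, s6}.
States satisfying AG (¬hot → AX fan): {s0, s1, s2, s3, s4, s5, s6}.
States satisfying AG EF fan ∨ AG (¬hot → AX fan): {s0, s1, s2, s3, s4, s5, s6}.
s0 ∈ Sat(AG EF fan ∨ AG (¬hot → AX fan)).

Satisfied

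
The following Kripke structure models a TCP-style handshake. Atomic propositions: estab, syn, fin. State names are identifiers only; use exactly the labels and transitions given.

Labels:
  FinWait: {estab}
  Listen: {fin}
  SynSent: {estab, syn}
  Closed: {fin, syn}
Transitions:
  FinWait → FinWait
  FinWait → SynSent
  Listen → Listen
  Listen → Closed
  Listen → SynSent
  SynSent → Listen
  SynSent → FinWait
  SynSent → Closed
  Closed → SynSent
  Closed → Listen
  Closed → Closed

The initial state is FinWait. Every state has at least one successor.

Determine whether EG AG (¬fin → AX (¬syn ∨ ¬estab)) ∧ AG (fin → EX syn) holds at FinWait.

States satisfying AG (¬fin → AX (¬syn ∨ ¬estab)): ∅.
States satisfying EG AG (¬fin → AX (¬syn ∨ ¬estab)): ∅.
States satisfying fin → EX syn: {FinWait, Listen, SynSent, Closed}.
States satisfying AG (fin → EX syn): {FinWait, Listen, SynSent, Closed}.
States satisfying EG AG (¬fin → AX (¬syn ∨ ¬estab)) ∧ AG (fin → EX syn): ∅.
FinWait ∉ Sat(EG AG (¬fin → AX (¬syn ∨ ¬estab)) ∧ AG (fin → EX syn)).

No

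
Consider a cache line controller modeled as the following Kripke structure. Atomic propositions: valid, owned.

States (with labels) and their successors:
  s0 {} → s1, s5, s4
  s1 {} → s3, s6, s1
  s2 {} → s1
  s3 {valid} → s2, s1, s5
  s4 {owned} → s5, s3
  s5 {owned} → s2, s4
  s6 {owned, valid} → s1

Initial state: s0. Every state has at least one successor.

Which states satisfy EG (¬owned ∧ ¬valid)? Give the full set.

States satisfying ¬owned ∧ ¬valid: {s0, s1, s2}.
States satisfying EG (¬owned ∧ ¬valid): {s0, s1, s2}.

{s0, s1, s2}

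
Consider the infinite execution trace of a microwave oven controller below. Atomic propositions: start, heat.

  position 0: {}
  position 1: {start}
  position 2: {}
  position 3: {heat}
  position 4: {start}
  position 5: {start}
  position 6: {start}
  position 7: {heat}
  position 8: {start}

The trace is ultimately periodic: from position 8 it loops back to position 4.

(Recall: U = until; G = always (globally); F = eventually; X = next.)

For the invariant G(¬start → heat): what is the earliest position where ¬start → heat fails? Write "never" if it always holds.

0

At position 0 the labels are {}, so ¬start → heat is false there. This is the first violation.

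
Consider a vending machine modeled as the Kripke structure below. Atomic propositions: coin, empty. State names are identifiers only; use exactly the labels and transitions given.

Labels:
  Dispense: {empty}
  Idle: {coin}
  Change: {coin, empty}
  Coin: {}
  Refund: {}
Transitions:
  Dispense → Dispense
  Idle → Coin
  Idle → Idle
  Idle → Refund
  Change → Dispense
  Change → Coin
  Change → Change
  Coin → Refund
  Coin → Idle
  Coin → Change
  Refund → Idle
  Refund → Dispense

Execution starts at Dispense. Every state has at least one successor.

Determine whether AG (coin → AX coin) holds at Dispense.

Holds

States satisfying coin → AX coin: {Dispense, Coin, Refund}.
States satisfying AG (coin → AX coin): {Dispense}.
Every state reachable from Dispense satisfies coin → AX coin.
Dispense ∈ Sat(AG (coin → AX coin)).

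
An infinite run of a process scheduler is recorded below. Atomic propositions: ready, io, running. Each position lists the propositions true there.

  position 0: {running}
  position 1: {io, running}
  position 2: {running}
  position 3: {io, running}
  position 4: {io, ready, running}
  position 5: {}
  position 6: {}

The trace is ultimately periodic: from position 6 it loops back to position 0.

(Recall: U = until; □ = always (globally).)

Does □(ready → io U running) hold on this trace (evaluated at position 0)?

ready → io U running holds at every position 0..6, and those are all positions ever visited, so □(ready → io U running) holds.
Positions where ready holds: 4.
Check io U running at each: 4→ok.

Satisfied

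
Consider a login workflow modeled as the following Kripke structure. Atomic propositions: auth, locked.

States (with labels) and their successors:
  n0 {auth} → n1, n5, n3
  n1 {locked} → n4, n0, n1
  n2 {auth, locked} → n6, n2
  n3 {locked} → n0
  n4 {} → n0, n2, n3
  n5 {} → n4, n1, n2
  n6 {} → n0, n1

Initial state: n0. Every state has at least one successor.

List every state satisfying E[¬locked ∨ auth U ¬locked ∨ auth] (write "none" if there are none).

States satisfying ¬locked ∨ auth: {n0, n2, n4, n5, n6}.
States satisfying E[¬locked ∨ auth U ¬locked ∨ auth]: {n0, n2, n4, n5, n6}.

{n0, n2, n4, n5, n6}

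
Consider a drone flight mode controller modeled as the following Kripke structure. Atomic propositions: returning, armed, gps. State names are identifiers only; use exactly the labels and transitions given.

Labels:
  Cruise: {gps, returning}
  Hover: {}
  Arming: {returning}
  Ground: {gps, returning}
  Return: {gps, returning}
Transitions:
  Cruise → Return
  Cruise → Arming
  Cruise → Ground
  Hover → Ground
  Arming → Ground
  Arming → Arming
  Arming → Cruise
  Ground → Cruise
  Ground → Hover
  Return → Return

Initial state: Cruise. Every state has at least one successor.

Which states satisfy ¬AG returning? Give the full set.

States satisfying returning: {Cruise, Arming, Ground, Return}.
States satisfying AG returning: {Return}.
States satisfying ¬AG returning: {Cruise, Hover, Arming, Ground}.

{Cruise, Hover, Arming, Ground}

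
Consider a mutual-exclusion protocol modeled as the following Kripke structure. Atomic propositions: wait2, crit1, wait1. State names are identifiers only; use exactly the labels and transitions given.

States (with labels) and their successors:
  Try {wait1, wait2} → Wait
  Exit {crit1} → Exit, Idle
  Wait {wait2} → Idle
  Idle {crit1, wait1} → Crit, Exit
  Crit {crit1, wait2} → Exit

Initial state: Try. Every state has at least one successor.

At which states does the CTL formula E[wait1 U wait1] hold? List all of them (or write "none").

States satisfying wait1: {Try, Idle}.
States satisfying E[wait1 U wait1]: {Try, Idle}.

{Try, Idle}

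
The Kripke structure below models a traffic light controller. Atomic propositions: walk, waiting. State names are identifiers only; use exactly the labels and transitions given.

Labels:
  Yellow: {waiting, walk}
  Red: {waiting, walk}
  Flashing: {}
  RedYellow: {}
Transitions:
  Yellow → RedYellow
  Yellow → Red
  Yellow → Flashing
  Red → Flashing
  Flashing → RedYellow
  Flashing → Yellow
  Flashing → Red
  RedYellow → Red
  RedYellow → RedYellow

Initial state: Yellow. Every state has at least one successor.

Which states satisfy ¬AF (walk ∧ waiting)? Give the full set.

States satisfying walk ∧ waiting: {Yellow, Red}.
States satisfying AF (walk ∧ waiting): {Yellow, Red}.
States satisfying ¬AF (walk ∧ waiting): {Flashing, RedYellow}.

{Flashing, RedYellow}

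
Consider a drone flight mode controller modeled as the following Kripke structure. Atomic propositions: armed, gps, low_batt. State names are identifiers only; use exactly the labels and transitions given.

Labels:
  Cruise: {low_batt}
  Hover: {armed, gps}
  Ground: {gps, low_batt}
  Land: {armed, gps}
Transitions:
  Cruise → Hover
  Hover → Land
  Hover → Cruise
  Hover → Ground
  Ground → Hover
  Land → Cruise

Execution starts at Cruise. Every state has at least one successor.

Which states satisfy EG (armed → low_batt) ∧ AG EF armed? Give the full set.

States satisfying armed → low_batt: {Cruise, Ground}.
States satisfying EG (armed → low_batt): ∅.
States satisfying EF armed: {Cruise, Hover, Ground, Land}.
States satisfying AG EF armed: {Cruise, Hover, Ground, Land}.
States satisfying EG (armed → low_batt) ∧ AG EF armed: ∅.

none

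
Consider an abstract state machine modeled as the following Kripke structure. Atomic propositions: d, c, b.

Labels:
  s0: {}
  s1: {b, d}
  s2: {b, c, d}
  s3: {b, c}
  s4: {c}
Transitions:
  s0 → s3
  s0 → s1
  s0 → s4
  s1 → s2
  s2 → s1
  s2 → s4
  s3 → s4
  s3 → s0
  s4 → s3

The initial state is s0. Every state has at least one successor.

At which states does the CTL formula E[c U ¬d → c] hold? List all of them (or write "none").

States satisfying c: {s2, s3, s4}.
States satisfying ¬d → c: {s1, s2, s3, s4}.
States satisfying E[c U ¬d → c]: {s1, s2, s3, s4}.

{s1, s2, s3, s4}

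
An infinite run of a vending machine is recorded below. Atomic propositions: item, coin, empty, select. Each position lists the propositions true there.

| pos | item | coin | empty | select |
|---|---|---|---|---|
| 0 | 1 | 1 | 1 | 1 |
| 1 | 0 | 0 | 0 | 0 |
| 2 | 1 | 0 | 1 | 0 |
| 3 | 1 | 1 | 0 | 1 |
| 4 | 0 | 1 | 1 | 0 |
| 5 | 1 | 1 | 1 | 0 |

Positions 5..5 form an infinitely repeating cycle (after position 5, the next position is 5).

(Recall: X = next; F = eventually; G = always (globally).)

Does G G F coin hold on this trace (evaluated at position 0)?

Holds

G F coin holds at every position 0..5, and those are all positions ever visited, so G G F coin holds.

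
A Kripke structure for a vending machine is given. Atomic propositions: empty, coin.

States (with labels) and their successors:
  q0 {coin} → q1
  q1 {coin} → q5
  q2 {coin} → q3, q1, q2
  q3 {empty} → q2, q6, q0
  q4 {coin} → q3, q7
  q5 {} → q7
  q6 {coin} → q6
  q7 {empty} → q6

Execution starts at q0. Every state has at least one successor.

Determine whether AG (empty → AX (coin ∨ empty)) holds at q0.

States satisfying empty → AX (coin ∨ empty): {q0, q1, q2, q3, q4, q5, q6, q7}.
States satisfying AG (empty → AX (coin ∨ empty)): {q0, q1, q2, q3, q4, q5, q6, q7}.
Every state reachable from q0 satisfies empty → AX (coin ∨ empty).
q0 ∈ Sat(AG (empty → AX (coin ∨ empty))).

Satisfied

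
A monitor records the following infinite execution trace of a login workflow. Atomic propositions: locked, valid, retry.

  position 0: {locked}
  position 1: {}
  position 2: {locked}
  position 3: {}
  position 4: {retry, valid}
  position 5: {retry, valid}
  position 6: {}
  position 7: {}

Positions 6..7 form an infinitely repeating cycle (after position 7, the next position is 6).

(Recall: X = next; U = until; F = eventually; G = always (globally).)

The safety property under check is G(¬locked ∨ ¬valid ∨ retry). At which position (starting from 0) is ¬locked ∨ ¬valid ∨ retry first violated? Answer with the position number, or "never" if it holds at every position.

never

¬locked ∨ ¬valid ∨ retry holds at every position 0..7, and those are all the positions the trace ever visits, so the invariant G(¬locked ∨ ¬valid ∨ retry) is never violated.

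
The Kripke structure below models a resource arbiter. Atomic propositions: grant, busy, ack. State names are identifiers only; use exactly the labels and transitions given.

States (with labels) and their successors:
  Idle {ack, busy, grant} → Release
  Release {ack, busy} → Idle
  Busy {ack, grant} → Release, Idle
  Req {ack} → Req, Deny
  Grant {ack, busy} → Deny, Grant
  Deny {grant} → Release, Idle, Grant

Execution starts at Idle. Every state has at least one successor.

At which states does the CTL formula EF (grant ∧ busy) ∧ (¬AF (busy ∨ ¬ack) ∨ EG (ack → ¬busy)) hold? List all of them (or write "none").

{Req}

States satisfying grant ∧ busy: {Idle}.
States satisfying EF (grant ∧ busy): {Idle, Release, Busy, Req, Grant, Deny}.
States satisfying busy ∨ ¬ack: {Idle, Release, Grant, Deny}.
States satisfying AF (busy ∨ ¬ack): {Idle, Release, Busy, Grant, Deny}.
States satisfying ¬AF (busy ∨ ¬ack): {Req}.
States satisfying ack → ¬busy: {Busy, Req, Deny}.
States satisfying EG (ack → ¬busy): {Req}.
States satisfying ¬AF (busy ∨ ¬ack) ∨ EG (ack → ¬busy): {Req}.
States satisfying EF (grant ∧ busy) ∧ (¬AF (busy ∨ ¬ack) ∨ EG (ack → ¬busy)): {Req}.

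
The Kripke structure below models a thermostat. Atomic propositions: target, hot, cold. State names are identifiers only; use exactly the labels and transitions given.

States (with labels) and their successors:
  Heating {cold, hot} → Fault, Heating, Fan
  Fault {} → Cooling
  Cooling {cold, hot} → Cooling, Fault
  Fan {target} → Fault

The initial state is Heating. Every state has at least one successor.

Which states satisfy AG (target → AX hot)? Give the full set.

States satisfying target → AX hot: {Heating, Fault, Cooling}.
States satisfying AG (target → AX hot): {Fault, Cooling}.

{Fault, Cooling}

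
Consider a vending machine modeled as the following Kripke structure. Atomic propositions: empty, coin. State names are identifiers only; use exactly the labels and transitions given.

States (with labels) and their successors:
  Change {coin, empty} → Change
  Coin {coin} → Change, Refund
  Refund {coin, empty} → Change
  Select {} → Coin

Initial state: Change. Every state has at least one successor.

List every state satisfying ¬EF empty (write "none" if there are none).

States satisfying empty: {Change, Refund}.
States satisfying EF empty: {Change, Coin, Refund, Select}.
States satisfying ¬EF empty: ∅.

none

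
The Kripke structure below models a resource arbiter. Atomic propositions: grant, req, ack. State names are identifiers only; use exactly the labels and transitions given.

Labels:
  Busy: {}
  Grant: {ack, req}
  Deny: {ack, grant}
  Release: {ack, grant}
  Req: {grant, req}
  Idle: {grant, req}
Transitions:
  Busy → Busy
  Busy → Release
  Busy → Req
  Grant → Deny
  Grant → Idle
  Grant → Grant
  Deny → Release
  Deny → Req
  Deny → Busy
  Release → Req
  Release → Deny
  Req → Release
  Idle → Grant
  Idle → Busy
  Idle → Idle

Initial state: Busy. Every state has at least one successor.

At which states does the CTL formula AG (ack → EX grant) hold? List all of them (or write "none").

States satisfying ack → EX grant: {Busy, Grant, Deny, Release, Req, Idle}.
States satisfying AG (ack → EX grant): {Busy, Grant, Deny, Release, Req, Idle}.

{Busy, Grant, Deny, Release, Req, Idle}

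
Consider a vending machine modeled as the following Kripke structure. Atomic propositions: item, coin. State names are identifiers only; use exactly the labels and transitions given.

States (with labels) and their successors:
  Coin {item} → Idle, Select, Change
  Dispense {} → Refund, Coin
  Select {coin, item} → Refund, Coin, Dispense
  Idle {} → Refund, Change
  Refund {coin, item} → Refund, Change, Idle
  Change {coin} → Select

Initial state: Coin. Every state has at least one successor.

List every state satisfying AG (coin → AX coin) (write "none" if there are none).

none

States satisfying coin → AX coin: {Coin, Dispense, Idle, Change}.
States satisfying AG (coin → AX coin): ∅.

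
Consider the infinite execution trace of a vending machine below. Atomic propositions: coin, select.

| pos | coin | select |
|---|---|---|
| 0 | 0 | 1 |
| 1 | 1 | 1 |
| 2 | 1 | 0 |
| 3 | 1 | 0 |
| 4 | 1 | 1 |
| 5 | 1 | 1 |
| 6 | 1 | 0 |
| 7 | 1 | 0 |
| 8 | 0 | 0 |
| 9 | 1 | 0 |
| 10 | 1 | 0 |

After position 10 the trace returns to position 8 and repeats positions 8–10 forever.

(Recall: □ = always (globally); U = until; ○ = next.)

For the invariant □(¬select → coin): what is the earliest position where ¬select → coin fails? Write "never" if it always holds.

8

Check ¬select → coin at each position in order: 0 ✓, 1 ✓, 2 ✓, 3 ✓, 4 ✓, 5 ✓, 6 ✓, 7 ✓.
At position 8 the labels are {}, so ¬select → coin is false there. This is the first violation.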